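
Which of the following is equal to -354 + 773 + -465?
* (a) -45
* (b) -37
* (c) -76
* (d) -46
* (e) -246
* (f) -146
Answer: d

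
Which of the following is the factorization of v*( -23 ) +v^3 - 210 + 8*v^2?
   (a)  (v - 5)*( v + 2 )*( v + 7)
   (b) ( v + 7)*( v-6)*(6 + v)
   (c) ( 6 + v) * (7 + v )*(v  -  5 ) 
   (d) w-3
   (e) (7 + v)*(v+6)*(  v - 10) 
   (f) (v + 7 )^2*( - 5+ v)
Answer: c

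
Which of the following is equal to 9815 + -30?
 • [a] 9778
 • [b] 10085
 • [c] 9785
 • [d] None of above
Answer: c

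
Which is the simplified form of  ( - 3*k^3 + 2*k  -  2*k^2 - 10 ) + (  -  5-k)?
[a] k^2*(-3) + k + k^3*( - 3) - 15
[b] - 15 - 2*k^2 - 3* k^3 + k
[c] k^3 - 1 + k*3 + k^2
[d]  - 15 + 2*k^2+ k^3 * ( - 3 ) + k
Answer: b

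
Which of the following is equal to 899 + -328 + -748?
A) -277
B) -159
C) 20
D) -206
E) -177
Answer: E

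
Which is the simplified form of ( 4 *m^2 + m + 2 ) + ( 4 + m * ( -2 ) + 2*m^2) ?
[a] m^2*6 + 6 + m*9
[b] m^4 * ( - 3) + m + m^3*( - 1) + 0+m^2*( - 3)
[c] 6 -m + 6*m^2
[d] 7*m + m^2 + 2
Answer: c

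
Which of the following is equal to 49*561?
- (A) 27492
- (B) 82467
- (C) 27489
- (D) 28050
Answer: C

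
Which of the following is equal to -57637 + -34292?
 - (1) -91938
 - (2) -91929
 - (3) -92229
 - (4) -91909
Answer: 2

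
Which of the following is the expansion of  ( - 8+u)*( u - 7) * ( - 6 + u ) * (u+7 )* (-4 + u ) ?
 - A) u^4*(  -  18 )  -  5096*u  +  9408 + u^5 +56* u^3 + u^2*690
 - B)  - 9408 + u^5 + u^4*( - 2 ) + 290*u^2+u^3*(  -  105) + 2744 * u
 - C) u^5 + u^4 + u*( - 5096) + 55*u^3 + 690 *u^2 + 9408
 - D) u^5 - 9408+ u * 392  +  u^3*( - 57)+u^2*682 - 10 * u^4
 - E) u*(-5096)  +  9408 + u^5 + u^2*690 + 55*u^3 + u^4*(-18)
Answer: E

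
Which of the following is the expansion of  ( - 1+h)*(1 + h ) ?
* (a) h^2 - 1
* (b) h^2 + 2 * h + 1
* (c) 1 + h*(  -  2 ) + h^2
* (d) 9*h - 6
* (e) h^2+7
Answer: a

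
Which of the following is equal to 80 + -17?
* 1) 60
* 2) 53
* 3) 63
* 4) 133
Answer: 3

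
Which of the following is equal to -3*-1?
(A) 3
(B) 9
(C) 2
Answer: A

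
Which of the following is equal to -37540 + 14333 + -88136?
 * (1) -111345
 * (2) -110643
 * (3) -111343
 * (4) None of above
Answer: 3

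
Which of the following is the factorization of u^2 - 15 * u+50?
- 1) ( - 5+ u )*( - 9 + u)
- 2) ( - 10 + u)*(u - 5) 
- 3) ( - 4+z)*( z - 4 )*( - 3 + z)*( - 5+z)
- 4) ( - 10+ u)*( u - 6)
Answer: 2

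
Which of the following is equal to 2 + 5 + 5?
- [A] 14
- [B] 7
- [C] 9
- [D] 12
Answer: D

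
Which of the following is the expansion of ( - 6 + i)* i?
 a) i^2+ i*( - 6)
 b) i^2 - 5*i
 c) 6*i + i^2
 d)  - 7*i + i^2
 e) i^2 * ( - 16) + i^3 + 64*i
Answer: a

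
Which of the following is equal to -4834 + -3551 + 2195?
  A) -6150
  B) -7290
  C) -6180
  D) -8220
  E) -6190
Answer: E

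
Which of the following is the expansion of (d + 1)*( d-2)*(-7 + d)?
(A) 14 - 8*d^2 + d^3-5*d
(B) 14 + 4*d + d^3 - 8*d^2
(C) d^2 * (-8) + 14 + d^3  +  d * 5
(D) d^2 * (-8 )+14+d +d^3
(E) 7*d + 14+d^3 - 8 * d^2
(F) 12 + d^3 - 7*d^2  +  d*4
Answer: C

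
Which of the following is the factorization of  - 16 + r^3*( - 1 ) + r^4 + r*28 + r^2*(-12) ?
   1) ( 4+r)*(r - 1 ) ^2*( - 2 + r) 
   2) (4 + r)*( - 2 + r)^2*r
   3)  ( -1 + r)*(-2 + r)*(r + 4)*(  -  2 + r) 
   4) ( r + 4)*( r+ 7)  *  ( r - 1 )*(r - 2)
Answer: 3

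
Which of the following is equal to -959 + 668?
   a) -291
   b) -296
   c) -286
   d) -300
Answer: a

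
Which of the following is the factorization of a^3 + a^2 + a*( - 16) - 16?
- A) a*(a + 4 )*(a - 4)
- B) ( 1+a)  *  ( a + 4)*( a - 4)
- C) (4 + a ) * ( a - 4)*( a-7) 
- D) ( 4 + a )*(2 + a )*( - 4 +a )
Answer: B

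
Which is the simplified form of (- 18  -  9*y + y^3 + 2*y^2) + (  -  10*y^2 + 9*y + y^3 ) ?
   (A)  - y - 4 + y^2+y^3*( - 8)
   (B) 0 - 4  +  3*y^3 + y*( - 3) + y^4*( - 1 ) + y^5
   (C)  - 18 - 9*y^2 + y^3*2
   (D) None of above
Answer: D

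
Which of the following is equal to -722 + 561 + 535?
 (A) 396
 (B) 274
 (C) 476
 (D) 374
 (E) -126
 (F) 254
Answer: D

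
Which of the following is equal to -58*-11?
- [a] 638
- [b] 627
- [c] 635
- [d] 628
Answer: a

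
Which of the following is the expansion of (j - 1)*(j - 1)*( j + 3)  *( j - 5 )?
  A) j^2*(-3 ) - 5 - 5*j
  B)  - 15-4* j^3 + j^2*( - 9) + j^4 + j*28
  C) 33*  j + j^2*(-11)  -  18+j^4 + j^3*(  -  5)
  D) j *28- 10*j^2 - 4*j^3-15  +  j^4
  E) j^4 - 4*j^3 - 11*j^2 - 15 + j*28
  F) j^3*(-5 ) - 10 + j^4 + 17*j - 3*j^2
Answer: D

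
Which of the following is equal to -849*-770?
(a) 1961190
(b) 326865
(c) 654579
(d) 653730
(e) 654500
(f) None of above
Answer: d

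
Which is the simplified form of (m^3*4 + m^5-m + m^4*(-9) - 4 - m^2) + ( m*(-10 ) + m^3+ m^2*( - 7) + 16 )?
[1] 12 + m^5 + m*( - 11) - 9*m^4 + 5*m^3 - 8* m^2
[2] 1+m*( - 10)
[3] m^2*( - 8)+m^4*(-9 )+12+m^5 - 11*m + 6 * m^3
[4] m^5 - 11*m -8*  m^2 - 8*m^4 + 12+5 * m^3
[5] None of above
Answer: 1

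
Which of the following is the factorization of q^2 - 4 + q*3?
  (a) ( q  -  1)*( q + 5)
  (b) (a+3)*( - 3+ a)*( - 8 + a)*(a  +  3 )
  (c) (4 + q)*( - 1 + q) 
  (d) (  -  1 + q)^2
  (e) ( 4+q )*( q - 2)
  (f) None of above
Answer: c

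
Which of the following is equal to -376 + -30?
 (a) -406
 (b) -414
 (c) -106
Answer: a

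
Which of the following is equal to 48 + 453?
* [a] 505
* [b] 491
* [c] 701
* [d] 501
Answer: d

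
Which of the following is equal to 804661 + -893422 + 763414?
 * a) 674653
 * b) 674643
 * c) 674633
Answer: a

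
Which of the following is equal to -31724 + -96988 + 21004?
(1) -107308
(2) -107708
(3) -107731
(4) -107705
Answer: 2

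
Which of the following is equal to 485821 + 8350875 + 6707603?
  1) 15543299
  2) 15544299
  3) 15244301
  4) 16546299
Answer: 2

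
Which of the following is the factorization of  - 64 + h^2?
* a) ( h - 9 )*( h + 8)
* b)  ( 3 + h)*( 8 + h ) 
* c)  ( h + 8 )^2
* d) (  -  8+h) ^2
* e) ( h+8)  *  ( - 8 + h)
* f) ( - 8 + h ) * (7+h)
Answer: e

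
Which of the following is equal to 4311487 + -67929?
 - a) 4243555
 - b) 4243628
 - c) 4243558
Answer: c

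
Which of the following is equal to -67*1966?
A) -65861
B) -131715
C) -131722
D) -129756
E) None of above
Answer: C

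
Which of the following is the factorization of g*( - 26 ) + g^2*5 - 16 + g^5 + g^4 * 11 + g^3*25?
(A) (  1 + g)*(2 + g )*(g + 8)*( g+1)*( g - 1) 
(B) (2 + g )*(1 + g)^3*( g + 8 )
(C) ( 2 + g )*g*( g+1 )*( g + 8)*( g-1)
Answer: A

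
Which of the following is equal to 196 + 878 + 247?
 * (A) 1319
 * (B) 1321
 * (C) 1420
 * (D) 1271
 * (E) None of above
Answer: B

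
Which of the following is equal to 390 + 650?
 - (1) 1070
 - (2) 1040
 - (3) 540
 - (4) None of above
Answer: 2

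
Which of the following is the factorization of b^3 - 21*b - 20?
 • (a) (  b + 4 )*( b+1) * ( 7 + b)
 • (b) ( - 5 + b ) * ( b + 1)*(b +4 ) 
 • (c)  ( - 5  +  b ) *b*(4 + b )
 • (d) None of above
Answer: b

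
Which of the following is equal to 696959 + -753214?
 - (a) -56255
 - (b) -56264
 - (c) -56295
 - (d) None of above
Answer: a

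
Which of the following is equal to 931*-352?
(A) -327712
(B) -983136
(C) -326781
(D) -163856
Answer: A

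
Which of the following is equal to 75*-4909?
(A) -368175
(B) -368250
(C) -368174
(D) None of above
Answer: A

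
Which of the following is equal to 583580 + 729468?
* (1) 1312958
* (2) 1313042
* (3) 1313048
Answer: 3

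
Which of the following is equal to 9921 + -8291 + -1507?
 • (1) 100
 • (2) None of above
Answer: 2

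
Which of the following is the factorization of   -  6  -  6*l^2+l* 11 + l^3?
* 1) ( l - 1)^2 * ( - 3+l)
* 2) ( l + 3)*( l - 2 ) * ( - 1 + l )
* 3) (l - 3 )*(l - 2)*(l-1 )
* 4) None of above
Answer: 3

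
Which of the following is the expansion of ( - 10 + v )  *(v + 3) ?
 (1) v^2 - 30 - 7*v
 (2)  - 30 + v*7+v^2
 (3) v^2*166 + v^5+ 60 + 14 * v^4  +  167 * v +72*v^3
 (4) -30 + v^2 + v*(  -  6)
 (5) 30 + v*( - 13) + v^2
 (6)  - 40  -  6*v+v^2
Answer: 1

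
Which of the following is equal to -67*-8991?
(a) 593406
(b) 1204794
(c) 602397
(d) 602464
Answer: c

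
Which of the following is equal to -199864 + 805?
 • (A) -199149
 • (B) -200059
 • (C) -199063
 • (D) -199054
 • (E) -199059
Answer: E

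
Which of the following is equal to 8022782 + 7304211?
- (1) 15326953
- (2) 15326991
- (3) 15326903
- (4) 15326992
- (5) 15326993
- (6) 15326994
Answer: 5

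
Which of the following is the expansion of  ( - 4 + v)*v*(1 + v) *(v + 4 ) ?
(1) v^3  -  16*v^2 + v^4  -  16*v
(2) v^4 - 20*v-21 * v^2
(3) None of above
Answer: 1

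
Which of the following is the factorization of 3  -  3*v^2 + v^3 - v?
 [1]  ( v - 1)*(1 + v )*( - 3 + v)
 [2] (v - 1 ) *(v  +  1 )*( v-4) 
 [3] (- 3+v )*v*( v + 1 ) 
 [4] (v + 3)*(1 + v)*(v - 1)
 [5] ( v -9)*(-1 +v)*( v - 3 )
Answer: 1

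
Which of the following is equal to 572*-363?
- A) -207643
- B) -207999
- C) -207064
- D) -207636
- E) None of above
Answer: D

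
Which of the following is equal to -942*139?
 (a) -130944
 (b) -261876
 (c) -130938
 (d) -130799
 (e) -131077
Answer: c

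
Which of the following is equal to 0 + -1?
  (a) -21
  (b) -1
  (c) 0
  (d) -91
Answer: b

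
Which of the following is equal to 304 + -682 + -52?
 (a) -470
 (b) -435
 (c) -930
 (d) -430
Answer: d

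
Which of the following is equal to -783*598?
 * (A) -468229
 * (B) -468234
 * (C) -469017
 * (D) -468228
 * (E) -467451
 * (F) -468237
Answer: B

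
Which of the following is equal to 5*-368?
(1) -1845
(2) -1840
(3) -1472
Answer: 2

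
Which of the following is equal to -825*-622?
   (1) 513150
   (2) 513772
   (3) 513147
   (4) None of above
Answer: 1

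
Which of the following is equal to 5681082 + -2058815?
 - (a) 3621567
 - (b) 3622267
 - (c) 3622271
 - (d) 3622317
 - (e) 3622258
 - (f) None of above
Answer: b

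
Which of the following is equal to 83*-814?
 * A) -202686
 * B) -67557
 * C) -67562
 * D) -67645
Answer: C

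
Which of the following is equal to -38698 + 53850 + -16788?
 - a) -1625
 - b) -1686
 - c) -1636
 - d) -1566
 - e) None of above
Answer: c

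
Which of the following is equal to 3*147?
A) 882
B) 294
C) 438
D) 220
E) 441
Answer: E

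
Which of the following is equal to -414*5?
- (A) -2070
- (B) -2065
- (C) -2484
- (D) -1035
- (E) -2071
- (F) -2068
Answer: A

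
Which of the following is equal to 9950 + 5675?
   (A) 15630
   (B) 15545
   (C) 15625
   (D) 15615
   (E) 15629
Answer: C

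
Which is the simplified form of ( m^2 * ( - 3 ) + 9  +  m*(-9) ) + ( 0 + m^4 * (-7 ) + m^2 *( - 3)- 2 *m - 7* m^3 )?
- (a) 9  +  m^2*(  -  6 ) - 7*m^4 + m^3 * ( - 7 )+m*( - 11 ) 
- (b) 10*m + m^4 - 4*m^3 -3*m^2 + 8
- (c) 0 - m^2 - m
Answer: a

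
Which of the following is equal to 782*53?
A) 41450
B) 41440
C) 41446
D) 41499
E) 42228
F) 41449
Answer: C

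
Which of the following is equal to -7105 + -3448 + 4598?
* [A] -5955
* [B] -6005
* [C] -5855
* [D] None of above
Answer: A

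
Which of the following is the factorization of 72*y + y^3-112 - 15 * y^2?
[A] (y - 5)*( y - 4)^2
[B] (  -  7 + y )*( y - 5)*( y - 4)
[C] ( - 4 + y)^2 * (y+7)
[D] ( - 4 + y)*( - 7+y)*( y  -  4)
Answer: D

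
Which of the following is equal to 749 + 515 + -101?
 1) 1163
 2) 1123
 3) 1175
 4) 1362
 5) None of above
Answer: 1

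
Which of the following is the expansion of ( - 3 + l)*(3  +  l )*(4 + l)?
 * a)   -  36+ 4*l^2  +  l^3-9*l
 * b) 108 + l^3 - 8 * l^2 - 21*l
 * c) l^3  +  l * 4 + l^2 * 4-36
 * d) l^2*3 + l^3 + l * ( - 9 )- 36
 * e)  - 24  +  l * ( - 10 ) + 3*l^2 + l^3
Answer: a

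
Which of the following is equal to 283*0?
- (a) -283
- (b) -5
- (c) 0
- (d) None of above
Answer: c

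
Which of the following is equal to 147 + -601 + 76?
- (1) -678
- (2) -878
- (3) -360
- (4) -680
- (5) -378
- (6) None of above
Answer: 5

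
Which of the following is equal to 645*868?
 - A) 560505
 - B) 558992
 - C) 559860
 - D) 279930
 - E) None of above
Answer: C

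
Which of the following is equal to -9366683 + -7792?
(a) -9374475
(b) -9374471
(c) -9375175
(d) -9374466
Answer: a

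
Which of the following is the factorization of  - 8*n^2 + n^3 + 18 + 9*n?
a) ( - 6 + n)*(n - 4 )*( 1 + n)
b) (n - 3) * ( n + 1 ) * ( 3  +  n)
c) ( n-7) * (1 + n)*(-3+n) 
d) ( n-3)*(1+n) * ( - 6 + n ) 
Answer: d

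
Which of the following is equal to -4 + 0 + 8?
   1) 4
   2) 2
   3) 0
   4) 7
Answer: 1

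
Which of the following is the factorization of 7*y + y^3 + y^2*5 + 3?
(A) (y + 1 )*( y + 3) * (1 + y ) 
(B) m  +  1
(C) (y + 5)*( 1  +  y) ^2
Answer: A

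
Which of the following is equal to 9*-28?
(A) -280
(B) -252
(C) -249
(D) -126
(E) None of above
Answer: B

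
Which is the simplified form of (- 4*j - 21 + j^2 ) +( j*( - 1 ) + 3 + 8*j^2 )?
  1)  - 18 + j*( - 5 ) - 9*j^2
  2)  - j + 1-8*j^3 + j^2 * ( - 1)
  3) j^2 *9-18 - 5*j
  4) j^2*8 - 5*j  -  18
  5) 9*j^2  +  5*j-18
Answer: 3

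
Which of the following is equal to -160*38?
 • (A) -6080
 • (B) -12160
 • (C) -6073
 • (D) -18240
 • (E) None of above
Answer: A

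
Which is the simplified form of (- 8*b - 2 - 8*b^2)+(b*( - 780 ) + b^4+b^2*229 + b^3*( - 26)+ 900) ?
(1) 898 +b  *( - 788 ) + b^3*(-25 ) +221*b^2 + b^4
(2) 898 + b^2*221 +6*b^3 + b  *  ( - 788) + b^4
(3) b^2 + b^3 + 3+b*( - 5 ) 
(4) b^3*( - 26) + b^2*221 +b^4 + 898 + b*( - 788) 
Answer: 4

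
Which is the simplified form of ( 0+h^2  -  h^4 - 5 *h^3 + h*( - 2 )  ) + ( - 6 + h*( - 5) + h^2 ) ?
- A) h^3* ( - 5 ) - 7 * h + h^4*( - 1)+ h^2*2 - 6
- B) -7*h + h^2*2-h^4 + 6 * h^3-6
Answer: A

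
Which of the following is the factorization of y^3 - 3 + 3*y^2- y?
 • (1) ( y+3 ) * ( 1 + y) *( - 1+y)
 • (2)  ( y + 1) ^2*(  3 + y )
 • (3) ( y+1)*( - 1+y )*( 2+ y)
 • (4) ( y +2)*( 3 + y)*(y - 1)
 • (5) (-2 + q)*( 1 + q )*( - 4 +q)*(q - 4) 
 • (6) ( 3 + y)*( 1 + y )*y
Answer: 1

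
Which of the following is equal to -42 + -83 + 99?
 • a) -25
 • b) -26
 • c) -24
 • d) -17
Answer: b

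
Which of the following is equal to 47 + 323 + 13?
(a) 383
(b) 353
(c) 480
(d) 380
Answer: a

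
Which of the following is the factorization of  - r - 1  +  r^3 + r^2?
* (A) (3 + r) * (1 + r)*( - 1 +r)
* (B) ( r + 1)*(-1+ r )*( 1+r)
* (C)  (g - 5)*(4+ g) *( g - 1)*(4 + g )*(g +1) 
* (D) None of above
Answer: B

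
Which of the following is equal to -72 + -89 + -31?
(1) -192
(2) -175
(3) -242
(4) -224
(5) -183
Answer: 1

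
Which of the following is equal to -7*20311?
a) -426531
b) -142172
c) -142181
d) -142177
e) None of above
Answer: d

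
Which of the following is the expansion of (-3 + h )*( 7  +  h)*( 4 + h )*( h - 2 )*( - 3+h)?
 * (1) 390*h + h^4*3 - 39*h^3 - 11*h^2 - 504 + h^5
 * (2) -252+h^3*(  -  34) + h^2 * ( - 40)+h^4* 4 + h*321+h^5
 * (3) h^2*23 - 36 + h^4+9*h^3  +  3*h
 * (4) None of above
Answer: 1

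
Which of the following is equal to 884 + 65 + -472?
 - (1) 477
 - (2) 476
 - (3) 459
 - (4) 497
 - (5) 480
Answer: 1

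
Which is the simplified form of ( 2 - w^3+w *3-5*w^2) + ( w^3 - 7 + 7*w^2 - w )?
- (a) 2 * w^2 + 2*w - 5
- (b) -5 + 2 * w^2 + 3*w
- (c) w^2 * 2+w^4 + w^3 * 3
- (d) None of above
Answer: a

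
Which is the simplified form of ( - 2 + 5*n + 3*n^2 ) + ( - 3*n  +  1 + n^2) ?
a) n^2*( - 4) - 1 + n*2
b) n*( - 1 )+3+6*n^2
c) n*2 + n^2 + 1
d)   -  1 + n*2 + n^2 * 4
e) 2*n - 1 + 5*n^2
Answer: d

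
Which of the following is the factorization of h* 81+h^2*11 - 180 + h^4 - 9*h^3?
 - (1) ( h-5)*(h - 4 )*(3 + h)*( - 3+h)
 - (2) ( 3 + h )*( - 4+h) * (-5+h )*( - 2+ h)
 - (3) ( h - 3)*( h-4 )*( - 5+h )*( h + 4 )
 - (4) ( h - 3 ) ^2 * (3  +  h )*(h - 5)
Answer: 1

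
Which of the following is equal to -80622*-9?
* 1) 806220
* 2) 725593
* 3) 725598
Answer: 3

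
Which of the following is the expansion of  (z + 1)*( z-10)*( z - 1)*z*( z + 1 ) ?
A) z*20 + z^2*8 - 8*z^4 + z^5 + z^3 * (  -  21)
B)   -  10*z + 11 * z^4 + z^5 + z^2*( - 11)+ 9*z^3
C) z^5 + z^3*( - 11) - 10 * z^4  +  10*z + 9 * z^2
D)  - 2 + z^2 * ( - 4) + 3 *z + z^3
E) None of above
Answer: E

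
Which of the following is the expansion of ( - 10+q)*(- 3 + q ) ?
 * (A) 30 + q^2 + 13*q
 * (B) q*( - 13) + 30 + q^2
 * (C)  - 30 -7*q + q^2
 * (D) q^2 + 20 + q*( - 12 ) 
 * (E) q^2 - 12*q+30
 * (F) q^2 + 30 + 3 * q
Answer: B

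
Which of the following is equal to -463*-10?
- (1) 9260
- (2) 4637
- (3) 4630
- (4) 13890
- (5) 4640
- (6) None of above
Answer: 3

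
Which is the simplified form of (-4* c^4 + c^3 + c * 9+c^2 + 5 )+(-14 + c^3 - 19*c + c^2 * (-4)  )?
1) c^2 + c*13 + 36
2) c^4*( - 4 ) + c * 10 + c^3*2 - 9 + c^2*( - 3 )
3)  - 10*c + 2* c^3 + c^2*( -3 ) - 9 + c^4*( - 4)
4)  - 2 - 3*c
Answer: 3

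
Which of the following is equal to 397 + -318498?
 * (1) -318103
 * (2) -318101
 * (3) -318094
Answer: 2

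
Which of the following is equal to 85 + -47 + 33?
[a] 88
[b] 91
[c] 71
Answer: c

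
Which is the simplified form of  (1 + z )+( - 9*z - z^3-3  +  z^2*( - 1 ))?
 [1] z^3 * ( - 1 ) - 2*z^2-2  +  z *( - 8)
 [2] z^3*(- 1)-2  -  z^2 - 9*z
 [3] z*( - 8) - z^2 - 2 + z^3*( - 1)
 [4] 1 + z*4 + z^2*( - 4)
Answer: 3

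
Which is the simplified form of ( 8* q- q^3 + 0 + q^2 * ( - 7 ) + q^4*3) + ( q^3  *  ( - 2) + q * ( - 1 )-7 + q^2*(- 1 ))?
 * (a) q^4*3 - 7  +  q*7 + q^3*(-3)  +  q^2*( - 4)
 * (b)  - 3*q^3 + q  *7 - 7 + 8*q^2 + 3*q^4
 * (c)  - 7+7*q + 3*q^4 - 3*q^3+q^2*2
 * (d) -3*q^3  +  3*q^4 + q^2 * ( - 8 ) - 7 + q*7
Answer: d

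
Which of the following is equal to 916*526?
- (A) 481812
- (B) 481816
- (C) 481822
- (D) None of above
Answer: B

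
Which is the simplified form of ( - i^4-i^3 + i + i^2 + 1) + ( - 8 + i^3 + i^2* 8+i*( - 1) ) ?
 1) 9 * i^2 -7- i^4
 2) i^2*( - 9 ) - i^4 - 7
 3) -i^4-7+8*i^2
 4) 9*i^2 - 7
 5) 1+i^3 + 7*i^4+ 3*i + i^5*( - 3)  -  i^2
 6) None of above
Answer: 1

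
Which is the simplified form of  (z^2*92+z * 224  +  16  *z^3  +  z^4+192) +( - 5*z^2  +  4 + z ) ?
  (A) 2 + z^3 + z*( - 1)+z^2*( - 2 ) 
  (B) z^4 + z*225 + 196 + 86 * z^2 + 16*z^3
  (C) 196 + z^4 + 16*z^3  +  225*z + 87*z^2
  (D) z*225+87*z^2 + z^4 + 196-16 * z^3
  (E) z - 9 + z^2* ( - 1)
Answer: C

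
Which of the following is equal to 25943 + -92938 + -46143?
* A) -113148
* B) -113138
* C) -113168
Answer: B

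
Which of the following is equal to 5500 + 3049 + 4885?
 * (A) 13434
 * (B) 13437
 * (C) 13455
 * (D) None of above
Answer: A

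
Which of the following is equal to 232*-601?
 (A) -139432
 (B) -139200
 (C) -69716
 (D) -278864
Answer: A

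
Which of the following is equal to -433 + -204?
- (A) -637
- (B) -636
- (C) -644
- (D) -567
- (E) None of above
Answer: A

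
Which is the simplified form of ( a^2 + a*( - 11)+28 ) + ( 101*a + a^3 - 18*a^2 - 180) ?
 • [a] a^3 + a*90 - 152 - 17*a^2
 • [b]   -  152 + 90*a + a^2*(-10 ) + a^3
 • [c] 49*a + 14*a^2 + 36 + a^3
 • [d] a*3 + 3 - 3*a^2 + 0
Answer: a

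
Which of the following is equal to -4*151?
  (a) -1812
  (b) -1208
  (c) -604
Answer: c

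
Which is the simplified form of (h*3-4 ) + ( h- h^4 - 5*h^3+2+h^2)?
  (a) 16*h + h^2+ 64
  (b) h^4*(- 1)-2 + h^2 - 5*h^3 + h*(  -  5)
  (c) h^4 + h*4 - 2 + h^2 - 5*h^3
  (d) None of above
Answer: d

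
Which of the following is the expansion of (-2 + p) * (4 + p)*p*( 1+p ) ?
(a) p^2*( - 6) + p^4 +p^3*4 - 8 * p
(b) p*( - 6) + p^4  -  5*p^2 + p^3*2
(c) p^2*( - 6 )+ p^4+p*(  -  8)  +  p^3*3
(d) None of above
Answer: c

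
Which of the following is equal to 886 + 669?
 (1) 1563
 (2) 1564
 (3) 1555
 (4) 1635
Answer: 3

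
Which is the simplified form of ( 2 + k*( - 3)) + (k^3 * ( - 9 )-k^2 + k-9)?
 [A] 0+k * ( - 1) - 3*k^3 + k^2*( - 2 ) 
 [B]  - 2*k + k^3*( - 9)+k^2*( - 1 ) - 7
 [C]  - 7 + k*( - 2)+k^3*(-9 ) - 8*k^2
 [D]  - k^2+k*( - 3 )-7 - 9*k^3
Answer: B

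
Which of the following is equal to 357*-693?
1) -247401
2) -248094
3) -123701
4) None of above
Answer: 1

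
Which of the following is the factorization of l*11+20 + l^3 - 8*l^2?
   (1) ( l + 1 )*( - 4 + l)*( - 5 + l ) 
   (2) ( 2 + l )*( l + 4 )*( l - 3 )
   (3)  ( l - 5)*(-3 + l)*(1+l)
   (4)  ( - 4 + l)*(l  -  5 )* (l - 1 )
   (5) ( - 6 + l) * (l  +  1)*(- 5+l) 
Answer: 1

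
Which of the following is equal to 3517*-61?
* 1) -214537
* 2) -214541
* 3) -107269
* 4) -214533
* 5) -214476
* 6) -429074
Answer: 1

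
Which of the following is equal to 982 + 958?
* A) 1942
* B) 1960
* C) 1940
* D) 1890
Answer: C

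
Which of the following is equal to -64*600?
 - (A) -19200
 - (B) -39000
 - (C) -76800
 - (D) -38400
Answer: D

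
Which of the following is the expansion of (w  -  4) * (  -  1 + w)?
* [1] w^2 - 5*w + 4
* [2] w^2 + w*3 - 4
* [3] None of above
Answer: 1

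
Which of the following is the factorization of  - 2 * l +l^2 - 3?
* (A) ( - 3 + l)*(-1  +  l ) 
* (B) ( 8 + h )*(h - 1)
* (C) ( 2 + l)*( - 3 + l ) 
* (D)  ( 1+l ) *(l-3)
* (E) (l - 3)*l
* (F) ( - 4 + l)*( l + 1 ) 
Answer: D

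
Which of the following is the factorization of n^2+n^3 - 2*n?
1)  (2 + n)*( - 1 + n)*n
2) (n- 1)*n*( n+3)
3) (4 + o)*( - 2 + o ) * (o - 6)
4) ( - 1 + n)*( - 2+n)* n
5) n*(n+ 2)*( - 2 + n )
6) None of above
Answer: 1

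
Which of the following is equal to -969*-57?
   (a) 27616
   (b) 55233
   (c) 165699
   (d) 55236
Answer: b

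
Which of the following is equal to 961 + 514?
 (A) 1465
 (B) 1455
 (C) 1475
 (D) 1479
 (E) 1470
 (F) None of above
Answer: C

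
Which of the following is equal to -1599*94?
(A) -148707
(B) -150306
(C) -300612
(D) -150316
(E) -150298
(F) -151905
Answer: B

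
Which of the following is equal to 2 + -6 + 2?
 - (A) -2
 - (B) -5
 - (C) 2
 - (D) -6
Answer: A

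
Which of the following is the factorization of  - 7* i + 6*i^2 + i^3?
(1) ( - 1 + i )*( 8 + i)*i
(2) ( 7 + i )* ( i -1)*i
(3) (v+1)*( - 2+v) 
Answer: 2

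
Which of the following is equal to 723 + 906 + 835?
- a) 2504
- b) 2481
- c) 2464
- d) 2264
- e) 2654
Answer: c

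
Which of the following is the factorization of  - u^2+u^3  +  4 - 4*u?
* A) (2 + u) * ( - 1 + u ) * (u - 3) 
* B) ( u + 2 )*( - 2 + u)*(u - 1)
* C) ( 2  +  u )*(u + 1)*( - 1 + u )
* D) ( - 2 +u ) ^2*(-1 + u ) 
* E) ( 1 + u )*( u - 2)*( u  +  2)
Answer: B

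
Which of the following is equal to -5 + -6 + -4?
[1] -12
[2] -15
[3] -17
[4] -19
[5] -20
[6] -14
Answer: 2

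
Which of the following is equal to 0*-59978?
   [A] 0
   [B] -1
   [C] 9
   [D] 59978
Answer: A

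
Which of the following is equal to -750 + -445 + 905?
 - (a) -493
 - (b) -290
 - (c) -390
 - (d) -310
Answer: b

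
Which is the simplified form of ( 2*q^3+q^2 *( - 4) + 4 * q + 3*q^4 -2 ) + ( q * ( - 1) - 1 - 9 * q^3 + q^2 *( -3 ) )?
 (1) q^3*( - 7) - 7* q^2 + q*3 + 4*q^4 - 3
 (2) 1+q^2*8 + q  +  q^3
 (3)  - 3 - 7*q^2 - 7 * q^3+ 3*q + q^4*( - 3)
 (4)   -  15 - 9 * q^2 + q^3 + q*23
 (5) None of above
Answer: 5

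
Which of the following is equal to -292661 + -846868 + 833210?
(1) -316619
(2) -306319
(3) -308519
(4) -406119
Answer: 2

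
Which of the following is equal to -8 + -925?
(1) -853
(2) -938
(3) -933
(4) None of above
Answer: 3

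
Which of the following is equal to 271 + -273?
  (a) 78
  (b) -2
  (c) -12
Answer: b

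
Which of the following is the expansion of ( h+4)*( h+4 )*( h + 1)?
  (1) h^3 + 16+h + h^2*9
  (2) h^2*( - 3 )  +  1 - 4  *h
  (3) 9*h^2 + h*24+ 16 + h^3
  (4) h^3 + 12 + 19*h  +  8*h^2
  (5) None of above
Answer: 3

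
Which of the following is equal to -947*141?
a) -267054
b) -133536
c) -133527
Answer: c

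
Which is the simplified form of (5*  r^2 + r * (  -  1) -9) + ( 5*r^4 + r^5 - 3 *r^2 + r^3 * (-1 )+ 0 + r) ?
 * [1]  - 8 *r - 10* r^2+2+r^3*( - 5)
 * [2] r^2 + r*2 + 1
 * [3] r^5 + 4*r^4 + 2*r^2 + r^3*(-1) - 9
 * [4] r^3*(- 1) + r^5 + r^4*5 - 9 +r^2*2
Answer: 4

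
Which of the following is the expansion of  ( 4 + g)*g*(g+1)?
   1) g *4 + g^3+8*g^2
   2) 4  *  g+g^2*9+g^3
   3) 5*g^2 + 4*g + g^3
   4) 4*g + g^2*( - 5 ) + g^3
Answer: 3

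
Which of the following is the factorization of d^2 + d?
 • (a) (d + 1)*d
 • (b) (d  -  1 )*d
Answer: a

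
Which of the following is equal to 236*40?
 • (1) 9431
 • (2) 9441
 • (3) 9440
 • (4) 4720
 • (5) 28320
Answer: 3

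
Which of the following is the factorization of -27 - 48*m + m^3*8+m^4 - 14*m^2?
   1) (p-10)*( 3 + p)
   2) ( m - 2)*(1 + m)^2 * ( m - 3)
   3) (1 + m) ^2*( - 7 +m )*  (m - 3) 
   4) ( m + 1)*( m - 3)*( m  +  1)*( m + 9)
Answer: 4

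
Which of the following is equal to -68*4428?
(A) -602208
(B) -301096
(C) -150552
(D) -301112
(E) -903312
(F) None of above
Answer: F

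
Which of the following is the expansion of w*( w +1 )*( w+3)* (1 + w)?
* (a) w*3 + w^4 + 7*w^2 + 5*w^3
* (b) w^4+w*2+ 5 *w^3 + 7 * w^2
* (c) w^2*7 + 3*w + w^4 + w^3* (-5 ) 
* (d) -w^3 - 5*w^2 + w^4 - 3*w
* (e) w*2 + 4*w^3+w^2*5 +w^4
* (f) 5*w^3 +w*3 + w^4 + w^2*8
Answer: a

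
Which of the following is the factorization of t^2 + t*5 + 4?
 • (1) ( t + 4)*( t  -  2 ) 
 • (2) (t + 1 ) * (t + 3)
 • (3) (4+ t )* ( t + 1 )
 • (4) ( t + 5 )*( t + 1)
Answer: 3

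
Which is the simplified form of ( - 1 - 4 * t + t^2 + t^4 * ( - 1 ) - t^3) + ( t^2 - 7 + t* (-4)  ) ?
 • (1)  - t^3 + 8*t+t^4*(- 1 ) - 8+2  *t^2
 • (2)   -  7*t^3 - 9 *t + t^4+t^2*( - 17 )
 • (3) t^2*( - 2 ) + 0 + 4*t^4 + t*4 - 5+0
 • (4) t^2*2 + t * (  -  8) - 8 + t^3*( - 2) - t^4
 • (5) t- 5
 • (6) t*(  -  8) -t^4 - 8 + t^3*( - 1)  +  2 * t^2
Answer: 6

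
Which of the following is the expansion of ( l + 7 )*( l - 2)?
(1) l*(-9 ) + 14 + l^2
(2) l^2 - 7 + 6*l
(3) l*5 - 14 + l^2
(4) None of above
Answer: 3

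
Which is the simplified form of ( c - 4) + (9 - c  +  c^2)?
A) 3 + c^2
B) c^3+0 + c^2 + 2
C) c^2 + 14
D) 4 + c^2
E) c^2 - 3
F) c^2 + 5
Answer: F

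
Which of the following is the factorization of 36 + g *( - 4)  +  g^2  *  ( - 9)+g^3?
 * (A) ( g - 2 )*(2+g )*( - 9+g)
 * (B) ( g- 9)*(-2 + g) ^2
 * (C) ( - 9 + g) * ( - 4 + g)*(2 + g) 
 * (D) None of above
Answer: A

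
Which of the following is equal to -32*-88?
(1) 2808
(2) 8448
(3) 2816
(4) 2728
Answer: 3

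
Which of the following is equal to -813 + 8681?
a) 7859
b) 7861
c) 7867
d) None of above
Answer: d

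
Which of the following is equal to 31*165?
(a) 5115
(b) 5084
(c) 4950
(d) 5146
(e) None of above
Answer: a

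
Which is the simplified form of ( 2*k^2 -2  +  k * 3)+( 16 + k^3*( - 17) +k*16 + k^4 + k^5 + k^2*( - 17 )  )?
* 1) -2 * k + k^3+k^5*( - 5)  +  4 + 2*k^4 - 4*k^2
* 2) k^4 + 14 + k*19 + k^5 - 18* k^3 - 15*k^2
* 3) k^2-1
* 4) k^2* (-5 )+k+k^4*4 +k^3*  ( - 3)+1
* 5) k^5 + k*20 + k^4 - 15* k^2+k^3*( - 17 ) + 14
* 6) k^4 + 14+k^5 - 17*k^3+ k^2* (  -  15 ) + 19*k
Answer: 6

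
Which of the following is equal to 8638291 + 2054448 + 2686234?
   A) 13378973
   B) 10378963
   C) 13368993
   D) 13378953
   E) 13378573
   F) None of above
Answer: A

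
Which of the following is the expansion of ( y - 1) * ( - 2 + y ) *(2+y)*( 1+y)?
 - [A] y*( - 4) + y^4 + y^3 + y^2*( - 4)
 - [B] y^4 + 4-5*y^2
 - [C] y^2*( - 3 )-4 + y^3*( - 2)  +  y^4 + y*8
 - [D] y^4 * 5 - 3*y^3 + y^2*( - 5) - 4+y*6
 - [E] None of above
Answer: B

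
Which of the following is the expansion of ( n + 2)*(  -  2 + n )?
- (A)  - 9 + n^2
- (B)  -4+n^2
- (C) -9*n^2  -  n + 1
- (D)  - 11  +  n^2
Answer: B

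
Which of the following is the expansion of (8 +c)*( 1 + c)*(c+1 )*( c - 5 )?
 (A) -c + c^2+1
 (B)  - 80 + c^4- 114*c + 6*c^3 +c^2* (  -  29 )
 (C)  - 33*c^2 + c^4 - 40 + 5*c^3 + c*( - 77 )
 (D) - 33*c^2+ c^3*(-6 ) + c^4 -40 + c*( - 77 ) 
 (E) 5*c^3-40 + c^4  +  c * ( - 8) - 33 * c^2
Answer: C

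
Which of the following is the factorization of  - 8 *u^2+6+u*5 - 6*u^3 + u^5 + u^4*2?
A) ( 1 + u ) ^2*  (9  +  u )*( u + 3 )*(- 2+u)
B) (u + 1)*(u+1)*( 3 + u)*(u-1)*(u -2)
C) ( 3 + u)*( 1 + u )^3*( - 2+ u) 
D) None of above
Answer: B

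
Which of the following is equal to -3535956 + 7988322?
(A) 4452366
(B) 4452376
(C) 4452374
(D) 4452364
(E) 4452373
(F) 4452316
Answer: A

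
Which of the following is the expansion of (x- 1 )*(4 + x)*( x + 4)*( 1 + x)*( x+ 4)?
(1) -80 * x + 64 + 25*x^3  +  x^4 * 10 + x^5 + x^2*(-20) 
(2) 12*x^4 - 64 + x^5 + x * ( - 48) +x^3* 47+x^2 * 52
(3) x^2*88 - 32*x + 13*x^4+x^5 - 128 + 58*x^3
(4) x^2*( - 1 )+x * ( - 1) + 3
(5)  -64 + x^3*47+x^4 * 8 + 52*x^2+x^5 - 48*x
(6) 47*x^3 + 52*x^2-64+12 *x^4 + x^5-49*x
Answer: 2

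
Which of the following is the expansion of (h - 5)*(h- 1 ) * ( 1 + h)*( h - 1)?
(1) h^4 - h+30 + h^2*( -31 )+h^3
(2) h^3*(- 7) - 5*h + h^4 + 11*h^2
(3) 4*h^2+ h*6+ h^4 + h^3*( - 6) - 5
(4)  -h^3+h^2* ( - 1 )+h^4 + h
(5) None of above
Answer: 3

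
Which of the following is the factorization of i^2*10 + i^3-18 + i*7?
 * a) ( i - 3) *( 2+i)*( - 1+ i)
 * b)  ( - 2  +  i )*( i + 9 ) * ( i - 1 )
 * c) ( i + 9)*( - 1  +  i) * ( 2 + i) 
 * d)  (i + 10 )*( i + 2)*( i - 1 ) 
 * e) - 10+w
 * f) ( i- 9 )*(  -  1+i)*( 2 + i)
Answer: c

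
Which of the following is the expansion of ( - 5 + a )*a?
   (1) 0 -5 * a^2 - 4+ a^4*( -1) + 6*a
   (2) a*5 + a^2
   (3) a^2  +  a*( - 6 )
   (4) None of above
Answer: 4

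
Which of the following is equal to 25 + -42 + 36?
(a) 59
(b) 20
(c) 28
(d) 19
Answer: d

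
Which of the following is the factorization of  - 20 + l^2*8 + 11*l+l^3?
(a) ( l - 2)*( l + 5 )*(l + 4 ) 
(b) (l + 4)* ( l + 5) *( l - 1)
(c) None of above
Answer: b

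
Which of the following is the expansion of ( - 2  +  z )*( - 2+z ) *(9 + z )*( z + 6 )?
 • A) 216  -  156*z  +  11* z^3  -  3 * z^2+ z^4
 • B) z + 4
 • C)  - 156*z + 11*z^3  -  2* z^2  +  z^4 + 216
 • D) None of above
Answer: C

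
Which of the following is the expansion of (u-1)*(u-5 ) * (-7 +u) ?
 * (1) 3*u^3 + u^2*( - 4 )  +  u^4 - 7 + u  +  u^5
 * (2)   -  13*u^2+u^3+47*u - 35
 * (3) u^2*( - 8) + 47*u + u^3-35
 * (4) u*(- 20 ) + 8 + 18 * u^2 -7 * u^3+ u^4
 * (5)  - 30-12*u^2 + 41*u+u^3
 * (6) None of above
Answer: 2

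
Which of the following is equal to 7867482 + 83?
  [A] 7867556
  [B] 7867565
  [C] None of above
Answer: B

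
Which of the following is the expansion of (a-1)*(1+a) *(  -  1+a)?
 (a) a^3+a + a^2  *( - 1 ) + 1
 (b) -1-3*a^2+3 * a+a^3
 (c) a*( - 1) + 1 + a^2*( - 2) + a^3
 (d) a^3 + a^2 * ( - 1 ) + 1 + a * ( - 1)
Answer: d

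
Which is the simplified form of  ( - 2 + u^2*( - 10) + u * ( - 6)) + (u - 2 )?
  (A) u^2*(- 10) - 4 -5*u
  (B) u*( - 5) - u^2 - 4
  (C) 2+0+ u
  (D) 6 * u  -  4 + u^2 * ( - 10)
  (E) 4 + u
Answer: A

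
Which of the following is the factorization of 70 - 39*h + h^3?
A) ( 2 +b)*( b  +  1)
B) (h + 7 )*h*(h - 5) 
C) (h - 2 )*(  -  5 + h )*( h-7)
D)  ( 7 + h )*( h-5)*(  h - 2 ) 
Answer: D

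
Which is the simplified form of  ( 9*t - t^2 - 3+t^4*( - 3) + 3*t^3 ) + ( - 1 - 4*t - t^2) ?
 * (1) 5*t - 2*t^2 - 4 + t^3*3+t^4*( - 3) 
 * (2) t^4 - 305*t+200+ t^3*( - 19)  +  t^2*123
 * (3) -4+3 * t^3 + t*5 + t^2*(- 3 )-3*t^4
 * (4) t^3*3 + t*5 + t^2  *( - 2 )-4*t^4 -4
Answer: 1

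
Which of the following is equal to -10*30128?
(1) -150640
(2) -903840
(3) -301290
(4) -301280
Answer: 4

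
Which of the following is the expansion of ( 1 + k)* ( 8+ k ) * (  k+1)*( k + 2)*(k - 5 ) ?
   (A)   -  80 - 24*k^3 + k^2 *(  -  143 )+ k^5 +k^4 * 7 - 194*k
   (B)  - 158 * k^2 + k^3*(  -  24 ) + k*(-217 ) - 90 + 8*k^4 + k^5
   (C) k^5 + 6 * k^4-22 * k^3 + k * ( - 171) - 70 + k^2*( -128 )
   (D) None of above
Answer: D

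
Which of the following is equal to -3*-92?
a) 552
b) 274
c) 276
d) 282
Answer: c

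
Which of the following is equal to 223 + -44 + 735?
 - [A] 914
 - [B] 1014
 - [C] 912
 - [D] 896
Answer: A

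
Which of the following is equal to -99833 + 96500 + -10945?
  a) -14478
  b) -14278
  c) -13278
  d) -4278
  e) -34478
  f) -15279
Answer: b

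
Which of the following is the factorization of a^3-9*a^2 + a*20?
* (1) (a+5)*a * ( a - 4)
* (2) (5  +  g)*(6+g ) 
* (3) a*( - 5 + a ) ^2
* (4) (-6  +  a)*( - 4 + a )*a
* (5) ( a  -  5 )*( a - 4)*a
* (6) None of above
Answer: 5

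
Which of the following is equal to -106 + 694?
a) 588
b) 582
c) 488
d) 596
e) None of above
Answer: a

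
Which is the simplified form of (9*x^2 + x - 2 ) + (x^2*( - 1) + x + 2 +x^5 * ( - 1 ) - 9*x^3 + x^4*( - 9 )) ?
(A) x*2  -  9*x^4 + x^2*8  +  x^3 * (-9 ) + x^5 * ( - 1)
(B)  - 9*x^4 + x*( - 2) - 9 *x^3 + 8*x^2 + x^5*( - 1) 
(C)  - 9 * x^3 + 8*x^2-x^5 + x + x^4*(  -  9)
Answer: A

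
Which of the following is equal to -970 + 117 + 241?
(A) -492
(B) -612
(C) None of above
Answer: B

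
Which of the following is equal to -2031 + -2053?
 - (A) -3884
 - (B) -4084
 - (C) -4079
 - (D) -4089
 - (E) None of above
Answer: B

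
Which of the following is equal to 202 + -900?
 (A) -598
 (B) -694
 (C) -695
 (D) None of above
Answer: D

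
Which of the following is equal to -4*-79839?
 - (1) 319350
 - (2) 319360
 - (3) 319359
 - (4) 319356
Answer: 4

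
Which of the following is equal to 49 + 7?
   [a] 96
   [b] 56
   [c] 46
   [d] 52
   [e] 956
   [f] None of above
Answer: b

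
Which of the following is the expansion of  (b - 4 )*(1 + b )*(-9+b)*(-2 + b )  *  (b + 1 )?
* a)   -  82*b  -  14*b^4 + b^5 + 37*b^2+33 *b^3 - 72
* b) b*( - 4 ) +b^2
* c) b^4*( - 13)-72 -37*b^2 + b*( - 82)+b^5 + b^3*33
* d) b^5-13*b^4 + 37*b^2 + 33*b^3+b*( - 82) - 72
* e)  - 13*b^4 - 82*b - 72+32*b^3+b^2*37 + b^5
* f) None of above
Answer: d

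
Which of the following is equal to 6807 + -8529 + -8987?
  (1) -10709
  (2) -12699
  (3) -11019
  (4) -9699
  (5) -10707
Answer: 1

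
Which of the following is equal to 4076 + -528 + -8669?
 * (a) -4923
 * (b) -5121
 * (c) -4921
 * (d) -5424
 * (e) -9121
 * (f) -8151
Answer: b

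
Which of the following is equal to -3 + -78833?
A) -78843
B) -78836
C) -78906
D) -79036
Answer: B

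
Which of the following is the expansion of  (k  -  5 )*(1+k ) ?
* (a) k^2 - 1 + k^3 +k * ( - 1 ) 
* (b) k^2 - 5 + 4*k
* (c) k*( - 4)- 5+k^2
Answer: c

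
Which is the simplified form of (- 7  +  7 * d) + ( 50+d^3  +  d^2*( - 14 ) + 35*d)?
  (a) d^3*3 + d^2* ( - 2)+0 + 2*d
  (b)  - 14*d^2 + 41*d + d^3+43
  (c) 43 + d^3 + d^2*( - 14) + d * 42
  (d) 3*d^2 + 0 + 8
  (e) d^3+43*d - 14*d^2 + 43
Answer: c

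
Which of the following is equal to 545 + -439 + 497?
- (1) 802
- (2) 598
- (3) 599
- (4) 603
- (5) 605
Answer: 4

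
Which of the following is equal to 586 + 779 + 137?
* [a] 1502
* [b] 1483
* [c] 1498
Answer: a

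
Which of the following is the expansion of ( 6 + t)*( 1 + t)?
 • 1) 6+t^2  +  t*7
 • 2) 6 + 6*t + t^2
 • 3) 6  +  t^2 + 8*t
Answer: 1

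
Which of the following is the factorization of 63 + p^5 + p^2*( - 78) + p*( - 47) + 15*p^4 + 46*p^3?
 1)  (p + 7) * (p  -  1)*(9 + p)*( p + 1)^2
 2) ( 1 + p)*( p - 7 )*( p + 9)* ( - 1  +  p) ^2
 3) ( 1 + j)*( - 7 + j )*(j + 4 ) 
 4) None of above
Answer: 4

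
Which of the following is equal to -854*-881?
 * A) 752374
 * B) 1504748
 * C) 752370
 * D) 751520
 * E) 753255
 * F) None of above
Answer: A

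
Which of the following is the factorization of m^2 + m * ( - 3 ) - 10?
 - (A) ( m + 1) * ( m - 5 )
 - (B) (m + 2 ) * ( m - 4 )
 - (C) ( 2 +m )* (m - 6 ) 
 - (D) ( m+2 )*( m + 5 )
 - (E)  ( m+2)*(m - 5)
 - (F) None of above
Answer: E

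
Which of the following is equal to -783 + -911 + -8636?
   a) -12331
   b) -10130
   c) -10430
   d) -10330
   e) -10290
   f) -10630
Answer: d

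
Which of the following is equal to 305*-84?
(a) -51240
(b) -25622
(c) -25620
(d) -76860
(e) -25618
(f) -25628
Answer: c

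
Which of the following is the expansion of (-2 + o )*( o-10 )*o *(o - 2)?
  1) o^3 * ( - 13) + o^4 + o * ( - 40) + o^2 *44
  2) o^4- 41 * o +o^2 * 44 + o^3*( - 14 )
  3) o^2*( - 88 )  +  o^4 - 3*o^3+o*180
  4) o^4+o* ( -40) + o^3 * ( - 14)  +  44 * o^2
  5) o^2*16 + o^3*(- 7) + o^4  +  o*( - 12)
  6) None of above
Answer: 4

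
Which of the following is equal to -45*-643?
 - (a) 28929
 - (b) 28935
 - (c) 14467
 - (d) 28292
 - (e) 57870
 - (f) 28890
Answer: b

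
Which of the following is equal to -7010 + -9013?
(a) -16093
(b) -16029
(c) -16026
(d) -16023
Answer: d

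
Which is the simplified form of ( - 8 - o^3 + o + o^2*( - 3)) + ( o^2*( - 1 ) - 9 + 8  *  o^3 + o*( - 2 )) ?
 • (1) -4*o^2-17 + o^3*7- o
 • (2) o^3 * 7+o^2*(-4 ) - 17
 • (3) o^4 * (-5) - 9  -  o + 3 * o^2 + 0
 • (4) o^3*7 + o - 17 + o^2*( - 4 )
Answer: 1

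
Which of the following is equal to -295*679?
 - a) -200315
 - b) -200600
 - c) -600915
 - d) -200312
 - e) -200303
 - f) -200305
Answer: f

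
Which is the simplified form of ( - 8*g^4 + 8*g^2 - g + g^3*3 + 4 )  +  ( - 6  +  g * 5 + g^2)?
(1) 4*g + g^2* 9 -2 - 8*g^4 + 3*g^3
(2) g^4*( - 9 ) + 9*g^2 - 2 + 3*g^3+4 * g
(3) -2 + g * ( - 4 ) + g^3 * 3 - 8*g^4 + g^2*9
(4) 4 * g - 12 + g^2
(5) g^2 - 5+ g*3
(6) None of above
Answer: 1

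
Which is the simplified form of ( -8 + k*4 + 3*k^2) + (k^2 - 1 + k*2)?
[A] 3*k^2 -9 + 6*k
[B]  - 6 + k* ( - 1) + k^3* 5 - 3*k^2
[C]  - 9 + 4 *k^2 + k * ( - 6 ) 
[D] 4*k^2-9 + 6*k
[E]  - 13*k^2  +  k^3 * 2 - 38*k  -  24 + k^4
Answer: D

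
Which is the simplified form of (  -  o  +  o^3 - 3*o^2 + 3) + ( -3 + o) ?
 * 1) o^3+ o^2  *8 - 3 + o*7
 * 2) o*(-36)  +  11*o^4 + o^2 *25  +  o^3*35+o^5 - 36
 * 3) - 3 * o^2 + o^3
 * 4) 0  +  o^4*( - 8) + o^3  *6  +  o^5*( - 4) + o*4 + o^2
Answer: 3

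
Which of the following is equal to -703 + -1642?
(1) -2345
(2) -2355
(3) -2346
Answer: 1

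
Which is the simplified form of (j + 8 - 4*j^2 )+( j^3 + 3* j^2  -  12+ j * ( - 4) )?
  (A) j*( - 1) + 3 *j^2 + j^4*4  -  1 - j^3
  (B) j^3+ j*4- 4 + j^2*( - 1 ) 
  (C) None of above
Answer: C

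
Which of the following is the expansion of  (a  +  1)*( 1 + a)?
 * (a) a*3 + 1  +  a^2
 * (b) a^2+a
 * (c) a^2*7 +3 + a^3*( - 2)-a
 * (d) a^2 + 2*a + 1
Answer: d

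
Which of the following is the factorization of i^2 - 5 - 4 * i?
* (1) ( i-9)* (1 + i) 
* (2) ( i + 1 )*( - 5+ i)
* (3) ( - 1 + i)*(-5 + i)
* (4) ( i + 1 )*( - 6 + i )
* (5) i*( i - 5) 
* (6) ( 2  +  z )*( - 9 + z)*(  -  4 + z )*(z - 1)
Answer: 2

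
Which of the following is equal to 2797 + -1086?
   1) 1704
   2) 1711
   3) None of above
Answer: 2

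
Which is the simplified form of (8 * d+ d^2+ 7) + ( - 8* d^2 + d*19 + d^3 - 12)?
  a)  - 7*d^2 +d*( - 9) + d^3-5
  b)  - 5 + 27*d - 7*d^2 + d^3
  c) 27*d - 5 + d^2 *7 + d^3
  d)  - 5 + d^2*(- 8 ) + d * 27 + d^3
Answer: b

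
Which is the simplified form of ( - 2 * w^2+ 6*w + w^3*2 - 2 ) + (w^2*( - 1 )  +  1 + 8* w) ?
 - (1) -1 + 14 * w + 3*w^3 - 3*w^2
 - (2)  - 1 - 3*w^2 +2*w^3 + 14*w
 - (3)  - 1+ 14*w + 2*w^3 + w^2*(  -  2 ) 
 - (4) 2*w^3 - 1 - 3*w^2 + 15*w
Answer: 2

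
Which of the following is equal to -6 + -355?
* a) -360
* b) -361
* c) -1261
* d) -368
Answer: b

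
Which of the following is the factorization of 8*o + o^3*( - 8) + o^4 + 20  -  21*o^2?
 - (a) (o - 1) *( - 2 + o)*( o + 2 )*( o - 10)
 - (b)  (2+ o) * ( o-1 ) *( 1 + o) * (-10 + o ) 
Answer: b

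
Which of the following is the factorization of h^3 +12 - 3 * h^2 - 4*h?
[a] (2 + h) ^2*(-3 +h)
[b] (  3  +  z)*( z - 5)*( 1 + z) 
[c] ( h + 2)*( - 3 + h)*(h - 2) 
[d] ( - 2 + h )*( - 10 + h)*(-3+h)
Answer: c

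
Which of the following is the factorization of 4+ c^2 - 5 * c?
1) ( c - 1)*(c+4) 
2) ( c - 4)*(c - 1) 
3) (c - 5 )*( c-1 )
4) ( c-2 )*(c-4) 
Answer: 2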